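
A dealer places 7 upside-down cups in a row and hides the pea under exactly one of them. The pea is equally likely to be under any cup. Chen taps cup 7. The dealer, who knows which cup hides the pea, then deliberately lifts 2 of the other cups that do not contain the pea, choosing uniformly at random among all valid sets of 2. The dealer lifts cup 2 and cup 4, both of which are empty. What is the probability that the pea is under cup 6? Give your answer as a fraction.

3/14

Apply Bayes' rule, conditioning on where the pea actually is.
If it is under any of cups 1, 3, 5, and 6 (prior 1/7 each): the dealer has 10 equally likely choices, so probability 1/10; weight (1/7)·(1/10) = 1/70 each.
If it is under either of cups 2 and 4 (prior 1/7 each): that cup was opened and seen not to hold the prize — ruled out; weight (1/7)·0 = 0 each.
If it is under cup 7 (prior 1/7): the dealer has 15 equally likely choices, so probability 1/15; weight (1/7)·(1/15) = 1/105.
The weights sum to 1/15.
So P(the pea under cup 6 | the dealer opened cup 2 and cup 4) = (1/70) / (1/15) = 3/14.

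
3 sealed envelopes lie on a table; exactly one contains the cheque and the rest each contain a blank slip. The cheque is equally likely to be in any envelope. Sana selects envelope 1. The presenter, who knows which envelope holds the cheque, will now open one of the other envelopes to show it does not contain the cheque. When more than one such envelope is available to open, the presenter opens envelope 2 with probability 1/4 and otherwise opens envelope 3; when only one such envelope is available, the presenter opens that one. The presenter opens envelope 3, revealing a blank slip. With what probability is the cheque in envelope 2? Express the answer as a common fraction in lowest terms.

4/7

Consider each possible location of the cheque in turn.
If it is in envelope 1 (prior 1/3): envelope 2 is available but not opened, probability 3/4; weight (1/3)·(3/4) = 1/4.
If it is in envelope 2 (prior 1/3): only envelope 3 is available, probability 1; weight (1/3)·1 = 1/3.
If it is in envelope 3 (prior 1/3): the presenter opened envelope 3, so this case is ruled out; weight (1/3)·0 = 0.
The weights sum to 7/12.
So P(the cheque in envelope 2 | the presenter opened envelope 3) = (1/3) / (7/12) = 4/7.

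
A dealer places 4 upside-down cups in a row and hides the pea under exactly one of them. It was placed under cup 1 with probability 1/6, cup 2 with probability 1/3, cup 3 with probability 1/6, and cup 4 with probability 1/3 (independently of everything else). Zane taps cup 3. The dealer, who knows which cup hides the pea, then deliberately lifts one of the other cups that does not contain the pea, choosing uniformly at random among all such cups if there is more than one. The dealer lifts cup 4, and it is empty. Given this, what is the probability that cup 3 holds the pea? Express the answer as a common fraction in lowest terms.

Apply Bayes' rule, conditioning on where the pea actually is.
If it is under cup 1 (prior 1/6): the dealer has 2 equally likely choices, so probability 1/2; weight (1/6)·(1/2) = 1/12.
If it is under cup 2 (prior 1/3): the dealer has 2 equally likely choices, so probability 1/2; weight (1/3)·(1/2) = 1/6.
If it is under cup 3 (prior 1/6): the dealer has 3 equally likely choices, so probability 1/3; weight (1/6)·(1/3) = 1/18.
If it is under cup 4 (prior 1/3): the dealer opened cup 4, so this case is ruled out; weight (1/3)·0 = 0.
The weights sum to 11/36.
So P(the pea under cup 3 | the dealer opened cup 4) = (1/18) / (11/36) = 2/11.

2/11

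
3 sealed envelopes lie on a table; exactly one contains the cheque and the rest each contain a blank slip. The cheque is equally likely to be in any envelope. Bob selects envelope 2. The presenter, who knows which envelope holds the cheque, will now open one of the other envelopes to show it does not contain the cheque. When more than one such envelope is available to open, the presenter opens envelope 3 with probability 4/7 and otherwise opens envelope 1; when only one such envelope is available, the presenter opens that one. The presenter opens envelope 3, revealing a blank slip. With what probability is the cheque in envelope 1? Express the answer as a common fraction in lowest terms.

Condition on the true location of the cheque.
If it is in envelope 1 (prior 1/3): only envelope 3 is available, probability 1; weight (1/3)·1 = 1/3.
If it is in envelope 2 (prior 1/3): envelope 3 is available, opened with probability 4/7; weight (1/3)·(4/7) = 4/21.
If it is in envelope 3 (prior 1/3): the presenter opened envelope 3, so this case is ruled out; weight (1/3)·0 = 0.
The weights sum to 11/21.
So P(the cheque in envelope 1 | the presenter opened envelope 3) = (1/3) / (11/21) = 7/11.

7/11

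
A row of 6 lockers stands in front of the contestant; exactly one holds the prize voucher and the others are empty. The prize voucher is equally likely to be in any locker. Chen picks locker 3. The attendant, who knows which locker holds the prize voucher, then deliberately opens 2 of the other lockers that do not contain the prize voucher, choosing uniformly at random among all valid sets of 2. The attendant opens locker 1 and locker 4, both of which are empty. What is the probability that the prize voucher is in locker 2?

Apply Bayes' rule, conditioning on where the prize voucher actually is.
If it is in either of lockers 1 and 4 (prior 1/6 each): that locker was opened and seen not to hold the prize — ruled out; weight (1/6)·0 = 0 each.
If it is in any of lockers 2, 5, and 6 (prior 1/6 each): the attendant has 6 equally likely choices, so probability 1/6; weight (1/6)·(1/6) = 1/36 each.
If it is in locker 3 (prior 1/6): the attendant has 10 equally likely choices, so probability 1/10; weight (1/6)·(1/10) = 1/60.
The weights sum to 1/10.
So P(the prize voucher in locker 2 | the attendant opened locker 1 and locker 4) = (1/36) / (1/10) = 5/18.

5/18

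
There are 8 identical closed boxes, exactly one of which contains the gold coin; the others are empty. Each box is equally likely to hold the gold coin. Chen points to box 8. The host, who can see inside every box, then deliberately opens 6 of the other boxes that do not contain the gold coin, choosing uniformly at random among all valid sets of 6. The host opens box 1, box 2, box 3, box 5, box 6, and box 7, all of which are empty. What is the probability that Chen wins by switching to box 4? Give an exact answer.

Consider each possible location of the gold coin in turn.
If it is in any of boxes 1, 2, 3, 5, 6, and 7 (prior 1/8 each): that box was opened and seen not to hold the prize — ruled out; weight (1/8)·0 = 0 each.
If it is in box 4 (prior 1/8): the host has no choice, probability 1; weight (1/8)·1 = 1/8.
If it is in box 8 (prior 1/8): the host has 7 equally likely choices, so probability 1/7; weight (1/8)·(1/7) = 1/56.
The weights sum to 1/7.
So P(the gold coin in box 4 | the host opened box 1, box 2, box 3, box 5, box 6, and box 7) = (1/8) / (1/7) = 7/8.

7/8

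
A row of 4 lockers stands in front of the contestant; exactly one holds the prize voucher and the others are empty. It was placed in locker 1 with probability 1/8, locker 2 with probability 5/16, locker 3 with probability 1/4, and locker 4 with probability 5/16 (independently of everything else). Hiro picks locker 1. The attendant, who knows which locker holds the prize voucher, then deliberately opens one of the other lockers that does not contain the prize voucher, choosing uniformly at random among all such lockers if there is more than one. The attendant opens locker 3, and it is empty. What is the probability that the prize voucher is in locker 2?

15/34

Apply Bayes' rule, conditioning on where the prize voucher actually is.
If it is in locker 1 (prior 1/8): the attendant has 3 equally likely choices, so probability 1/3; weight (1/8)·(1/3) = 1/24.
If it is in either of lockers 2 and 4 (prior 5/16 each): the attendant has 2 equally likely choices, so probability 1/2; weight (5/16)·(1/2) = 5/32 each.
If it is in locker 3 (prior 1/4): the attendant opened locker 3, so this case is ruled out; weight (1/4)·0 = 0.
The weights sum to 17/48.
So P(the prize voucher in locker 2 | the attendant opened locker 3) = (5/32) / (17/48) = 15/34.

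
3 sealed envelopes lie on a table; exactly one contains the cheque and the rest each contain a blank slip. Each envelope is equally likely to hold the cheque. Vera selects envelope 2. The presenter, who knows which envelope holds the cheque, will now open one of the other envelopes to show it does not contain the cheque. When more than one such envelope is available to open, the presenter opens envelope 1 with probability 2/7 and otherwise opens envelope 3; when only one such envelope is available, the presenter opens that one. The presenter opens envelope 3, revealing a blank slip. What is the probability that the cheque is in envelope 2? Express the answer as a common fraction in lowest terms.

Condition on the true location of the cheque.
If it is in envelope 1 (prior 1/3): only envelope 3 is available, probability 1; weight (1/3)·1 = 1/3.
If it is in envelope 2 (prior 1/3): envelope 1 is available but not opened, probability 5/7; weight (1/3)·(5/7) = 5/21.
If it is in envelope 3 (prior 1/3): the presenter opened envelope 3, so this case is ruled out; weight (1/3)·0 = 0.
The weights sum to 4/7.
So P(the cheque in envelope 2 | the presenter opened envelope 3) = (5/21) / (4/7) = 5/12.

5/12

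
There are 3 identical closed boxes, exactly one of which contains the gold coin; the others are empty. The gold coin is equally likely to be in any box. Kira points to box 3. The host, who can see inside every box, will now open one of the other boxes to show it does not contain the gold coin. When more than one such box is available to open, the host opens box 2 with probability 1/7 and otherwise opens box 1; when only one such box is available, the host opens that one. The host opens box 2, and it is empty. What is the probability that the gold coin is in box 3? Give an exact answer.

Condition on the true location of the gold coin.
If it is in box 1 (prior 1/3): only box 2 is available, probability 1; weight (1/3)·1 = 1/3.
If it is in box 2 (prior 1/3): the host opened box 2, so this case is ruled out; weight (1/3)·0 = 0.
If it is in box 3 (prior 1/3): box 2 is available, opened with probability 1/7; weight (1/3)·(1/7) = 1/21.
The weights sum to 8/21.
So P(the gold coin in box 3 | the host opened box 2) = (1/21) / (8/21) = 1/8.

1/8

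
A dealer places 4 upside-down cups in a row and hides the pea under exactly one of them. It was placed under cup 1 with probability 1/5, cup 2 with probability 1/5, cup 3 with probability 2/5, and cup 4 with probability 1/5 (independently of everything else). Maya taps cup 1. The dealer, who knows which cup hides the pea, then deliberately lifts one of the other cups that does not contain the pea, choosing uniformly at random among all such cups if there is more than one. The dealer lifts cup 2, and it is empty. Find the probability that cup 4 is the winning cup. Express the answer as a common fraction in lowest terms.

Consider each possible location of the pea in turn.
If it is under cup 1 (prior 1/5): the dealer has 3 equally likely choices, so probability 1/3; weight (1/5)·(1/3) = 1/15.
If it is under cup 2 (prior 1/5): the dealer opened cup 2, so this case is ruled out; weight (1/5)·0 = 0.
If it is under cup 3 (prior 2/5): the dealer has 2 equally likely choices, so probability 1/2; weight (2/5)·(1/2) = 1/5.
If it is under cup 4 (prior 1/5): the dealer has 2 equally likely choices, so probability 1/2; weight (1/5)·(1/2) = 1/10.
The weights sum to 11/30.
So P(the pea under cup 4 | the dealer opened cup 2) = (1/10) / (11/30) = 3/11.

3/11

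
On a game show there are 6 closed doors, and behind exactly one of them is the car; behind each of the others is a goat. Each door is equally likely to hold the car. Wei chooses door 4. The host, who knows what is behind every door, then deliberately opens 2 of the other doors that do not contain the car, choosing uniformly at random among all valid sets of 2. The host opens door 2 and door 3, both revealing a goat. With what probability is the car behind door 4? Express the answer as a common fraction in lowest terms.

1/6

Apply Bayes' rule, conditioning on where the car actually is.
If it is behind any of doors 1, 5, and 6 (prior 1/6 each): the host has 6 equally likely choices, so probability 1/6; weight (1/6)·(1/6) = 1/36 each.
If it is behind either of doors 2 and 3 (prior 1/6 each): that door was opened and seen not to hold the prize — ruled out; weight (1/6)·0 = 0 each.
If it is behind door 4 (prior 1/6): the host has 10 equally likely choices, so probability 1/10; weight (1/6)·(1/10) = 1/60.
The weights sum to 1/10.
So P(the car behind door 4 | the host opened door 2 and door 3) = (1/60) / (1/10) = 1/6.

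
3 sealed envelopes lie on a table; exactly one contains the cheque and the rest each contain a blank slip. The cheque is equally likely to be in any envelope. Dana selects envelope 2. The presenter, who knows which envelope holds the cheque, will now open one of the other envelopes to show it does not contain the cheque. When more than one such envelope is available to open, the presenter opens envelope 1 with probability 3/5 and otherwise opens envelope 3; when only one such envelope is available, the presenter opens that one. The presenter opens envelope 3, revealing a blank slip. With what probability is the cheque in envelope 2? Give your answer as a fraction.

Apply Bayes' rule, conditioning on where the cheque actually is.
If it is in envelope 1 (prior 1/3): only envelope 3 is available, probability 1; weight (1/3)·1 = 1/3.
If it is in envelope 2 (prior 1/3): envelope 1 is available but not opened, probability 2/5; weight (1/3)·(2/5) = 2/15.
If it is in envelope 3 (prior 1/3): the presenter opened envelope 3, so this case is ruled out; weight (1/3)·0 = 0.
The weights sum to 7/15.
So P(the cheque in envelope 2 | the presenter opened envelope 3) = (2/15) / (7/15) = 2/7.

2/7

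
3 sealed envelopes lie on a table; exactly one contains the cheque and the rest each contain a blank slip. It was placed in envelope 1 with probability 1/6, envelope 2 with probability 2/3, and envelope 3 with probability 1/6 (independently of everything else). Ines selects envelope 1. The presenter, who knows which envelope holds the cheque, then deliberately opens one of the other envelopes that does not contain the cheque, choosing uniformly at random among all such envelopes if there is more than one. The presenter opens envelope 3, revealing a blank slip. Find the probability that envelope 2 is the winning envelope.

8/9

Condition on the true location of the cheque.
If it is in envelope 1 (prior 1/6): the presenter has 2 equally likely choices, so probability 1/2; weight (1/6)·(1/2) = 1/12.
If it is in envelope 2 (prior 2/3): the presenter has no choice, probability 1; weight (2/3)·1 = 2/3.
If it is in envelope 3 (prior 1/6): the presenter opened envelope 3, so this case is ruled out; weight (1/6)·0 = 0.
The weights sum to 3/4.
So P(the cheque in envelope 2 | the presenter opened envelope 3) = (2/3) / (3/4) = 8/9.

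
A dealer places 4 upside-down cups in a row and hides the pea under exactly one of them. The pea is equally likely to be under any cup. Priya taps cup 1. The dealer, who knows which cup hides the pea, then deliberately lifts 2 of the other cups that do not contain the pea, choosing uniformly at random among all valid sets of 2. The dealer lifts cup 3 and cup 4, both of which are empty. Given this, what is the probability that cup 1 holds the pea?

Consider each possible location of the pea in turn.
If it is under cup 1 (prior 1/4): the dealer has 3 equally likely choices, so probability 1/3; weight (1/4)·(1/3) = 1/12.
If it is under cup 2 (prior 1/4): the dealer has no choice, probability 1; weight (1/4)·1 = 1/4.
If it is under either of cups 3 and 4 (prior 1/4 each): that cup was opened and seen not to hold the prize — ruled out; weight (1/4)·0 = 0 each.
The weights sum to 1/3.
So P(the pea under cup 1 | the dealer opened cup 3 and cup 4) = (1/12) / (1/3) = 1/4.

1/4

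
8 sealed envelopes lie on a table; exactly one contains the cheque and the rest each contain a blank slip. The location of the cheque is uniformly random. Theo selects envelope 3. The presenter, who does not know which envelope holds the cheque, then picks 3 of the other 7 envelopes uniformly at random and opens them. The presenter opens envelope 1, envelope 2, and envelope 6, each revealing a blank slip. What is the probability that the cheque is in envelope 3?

Consider each possible location of the cheque in turn.
If it is in any of envelopes 1, 2, and 6 (prior 1/8 each): that envelope was opened and seen not to hold the prize — ruled out; weight (1/8)·0 = 0 each.
If it is in any of envelopes 3, 4, 5, 7, and 8 (prior 1/8 each): the presenter picks exactly this set with probability 1/35 regardless, and none is the prize; weight (1/8)·(1/35) = 1/280 each.
The weights sum to 1/56.
So P(the cheque in envelope 3 | the presenter opened envelope 1, envelope 2, and envelope 6) = (1/280) / (1/56) = 1/5.

1/5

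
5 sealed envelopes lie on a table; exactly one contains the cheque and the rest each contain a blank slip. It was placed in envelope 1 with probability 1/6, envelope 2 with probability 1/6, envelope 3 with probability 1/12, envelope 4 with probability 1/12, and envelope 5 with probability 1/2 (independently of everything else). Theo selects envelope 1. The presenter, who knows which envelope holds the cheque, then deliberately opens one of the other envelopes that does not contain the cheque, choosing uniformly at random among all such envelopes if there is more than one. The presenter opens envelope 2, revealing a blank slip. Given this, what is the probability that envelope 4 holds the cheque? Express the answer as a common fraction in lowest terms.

2/19

Consider each possible location of the cheque in turn.
If it is in envelope 1 (prior 1/6): the presenter has 4 equally likely choices, so probability 1/4; weight (1/6)·(1/4) = 1/24.
If it is in envelope 2 (prior 1/6): the presenter opened envelope 2, so this case is ruled out; weight (1/6)·0 = 0.
If it is in either of envelopes 3 and 4 (prior 1/12 each): the presenter has 3 equally likely choices, so probability 1/3; weight (1/12)·(1/3) = 1/36 each.
If it is in envelope 5 (prior 1/2): the presenter has 3 equally likely choices, so probability 1/3; weight (1/2)·(1/3) = 1/6.
The weights sum to 19/72.
So P(the cheque in envelope 4 | the presenter opened envelope 2) = (1/36) / (19/72) = 2/19.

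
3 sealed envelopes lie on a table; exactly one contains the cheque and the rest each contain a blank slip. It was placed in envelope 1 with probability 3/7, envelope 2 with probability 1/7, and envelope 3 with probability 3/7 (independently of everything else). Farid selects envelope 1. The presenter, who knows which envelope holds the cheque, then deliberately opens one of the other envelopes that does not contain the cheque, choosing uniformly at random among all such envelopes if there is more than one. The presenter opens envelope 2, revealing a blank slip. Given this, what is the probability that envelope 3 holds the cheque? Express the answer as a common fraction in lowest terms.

2/3

Consider each possible location of the cheque in turn.
If it is in envelope 1 (prior 3/7): the presenter has 2 equally likely choices, so probability 1/2; weight (3/7)·(1/2) = 3/14.
If it is in envelope 2 (prior 1/7): the presenter opened envelope 2, so this case is ruled out; weight (1/7)·0 = 0.
If it is in envelope 3 (prior 3/7): the presenter has no choice, probability 1; weight (3/7)·1 = 3/7.
The weights sum to 9/14.
So P(the cheque in envelope 3 | the presenter opened envelope 2) = (3/7) / (9/14) = 2/3.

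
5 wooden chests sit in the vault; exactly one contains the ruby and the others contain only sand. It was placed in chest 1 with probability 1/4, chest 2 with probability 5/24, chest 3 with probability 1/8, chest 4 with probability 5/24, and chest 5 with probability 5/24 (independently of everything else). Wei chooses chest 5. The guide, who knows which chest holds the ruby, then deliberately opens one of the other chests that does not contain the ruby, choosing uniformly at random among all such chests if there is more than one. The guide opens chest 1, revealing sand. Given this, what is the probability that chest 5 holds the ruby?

15/67

Consider each possible location of the ruby in turn.
If it is in chest 1 (prior 1/4): the guide opened chest 1, so this case is ruled out; weight (1/4)·0 = 0.
If it is in either of chests 2 and 4 (prior 5/24 each): the guide has 3 equally likely choices, so probability 1/3; weight (5/24)·(1/3) = 5/72 each.
If it is in chest 3 (prior 1/8): the guide has 3 equally likely choices, so probability 1/3; weight (1/8)·(1/3) = 1/24.
If it is in chest 5 (prior 5/24): the guide has 4 equally likely choices, so probability 1/4; weight (5/24)·(1/4) = 5/96.
The weights sum to 67/288.
So P(the ruby in chest 5 | the guide opened chest 1) = (5/96) / (67/288) = 15/67.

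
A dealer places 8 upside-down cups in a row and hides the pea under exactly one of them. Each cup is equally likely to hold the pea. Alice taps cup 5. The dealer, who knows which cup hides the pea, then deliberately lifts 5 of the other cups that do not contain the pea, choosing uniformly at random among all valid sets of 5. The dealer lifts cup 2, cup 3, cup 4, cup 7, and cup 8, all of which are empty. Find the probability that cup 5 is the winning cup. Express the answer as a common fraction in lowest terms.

1/8

Condition on the true location of the pea.
If it is under either of cups 1 and 6 (prior 1/8 each): the dealer has 6 equally likely choices, so probability 1/6; weight (1/8)·(1/6) = 1/48 each.
If it is under any of cups 2, 3, 4, 7, and 8 (prior 1/8 each): that cup was opened and seen not to hold the prize — ruled out; weight (1/8)·0 = 0 each.
If it is under cup 5 (prior 1/8): the dealer has 21 equally likely choices, so probability 1/21; weight (1/8)·(1/21) = 1/168.
The weights sum to 1/21.
So P(the pea under cup 5 | the dealer opened cup 2, cup 3, cup 4, cup 7, and cup 8) = (1/168) / (1/21) = 1/8.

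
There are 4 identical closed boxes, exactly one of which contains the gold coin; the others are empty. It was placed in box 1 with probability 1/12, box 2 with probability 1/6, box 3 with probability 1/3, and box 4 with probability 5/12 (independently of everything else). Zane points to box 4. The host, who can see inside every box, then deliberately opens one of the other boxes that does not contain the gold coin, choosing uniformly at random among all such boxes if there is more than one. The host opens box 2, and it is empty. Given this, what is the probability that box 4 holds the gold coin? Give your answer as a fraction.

2/5

Consider each possible location of the gold coin in turn.
If it is in box 1 (prior 1/12): the host has 2 equally likely choices, so probability 1/2; weight (1/12)·(1/2) = 1/24.
If it is in box 2 (prior 1/6): the host opened box 2, so this case is ruled out; weight (1/6)·0 = 0.
If it is in box 3 (prior 1/3): the host has 2 equally likely choices, so probability 1/2; weight (1/3)·(1/2) = 1/6.
If it is in box 4 (prior 5/12): the host has 3 equally likely choices, so probability 1/3; weight (5/12)·(1/3) = 5/36.
The weights sum to 25/72.
So P(the gold coin in box 4 | the host opened box 2) = (5/36) / (25/72) = 2/5.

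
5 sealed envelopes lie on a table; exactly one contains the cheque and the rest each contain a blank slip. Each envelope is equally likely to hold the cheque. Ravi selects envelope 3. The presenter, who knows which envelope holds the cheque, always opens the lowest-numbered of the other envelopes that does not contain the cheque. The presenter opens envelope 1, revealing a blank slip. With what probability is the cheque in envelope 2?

1/4

Apply Bayes' rule, conditioning on where the cheque actually is.
If it is in envelope 1 (prior 1/5): the presenter opened envelope 1, so this case is ruled out; weight (1/5)·0 = 0.
If it is in any of envelopes 2, 3, 4, and 5 (prior 1/5 each): envelope 1 is the lowest-numbered option available, probability 1; weight (1/5)·1 = 1/5 each.
The weights sum to 4/5.
So P(the cheque in envelope 2 | the presenter opened envelope 1) = (1/5) / (4/5) = 1/4.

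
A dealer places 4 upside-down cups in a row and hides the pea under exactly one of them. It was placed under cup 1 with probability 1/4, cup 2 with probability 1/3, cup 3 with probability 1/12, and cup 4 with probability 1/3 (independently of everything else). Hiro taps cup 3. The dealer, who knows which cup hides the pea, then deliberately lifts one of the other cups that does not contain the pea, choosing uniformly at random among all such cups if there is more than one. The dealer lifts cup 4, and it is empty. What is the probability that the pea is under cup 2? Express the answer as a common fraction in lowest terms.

12/23

Apply Bayes' rule, conditioning on where the pea actually is.
If it is under cup 1 (prior 1/4): the dealer has 2 equally likely choices, so probability 1/2; weight (1/4)·(1/2) = 1/8.
If it is under cup 2 (prior 1/3): the dealer has 2 equally likely choices, so probability 1/2; weight (1/3)·(1/2) = 1/6.
If it is under cup 3 (prior 1/12): the dealer has 3 equally likely choices, so probability 1/3; weight (1/12)·(1/3) = 1/36.
If it is under cup 4 (prior 1/3): the dealer opened cup 4, so this case is ruled out; weight (1/3)·0 = 0.
The weights sum to 23/72.
So P(the pea under cup 2 | the dealer opened cup 4) = (1/6) / (23/72) = 12/23.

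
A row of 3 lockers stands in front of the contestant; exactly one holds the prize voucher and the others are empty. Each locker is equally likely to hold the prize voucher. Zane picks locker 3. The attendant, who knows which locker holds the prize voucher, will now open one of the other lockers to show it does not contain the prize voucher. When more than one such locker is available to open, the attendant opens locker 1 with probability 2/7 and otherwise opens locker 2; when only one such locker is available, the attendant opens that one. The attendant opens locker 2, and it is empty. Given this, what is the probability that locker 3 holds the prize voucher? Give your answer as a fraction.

Consider each possible location of the prize voucher in turn.
If it is in locker 1 (prior 1/3): only locker 2 is available, probability 1; weight (1/3)·1 = 1/3.
If it is in locker 2 (prior 1/3): the attendant opened locker 2, so this case is ruled out; weight (1/3)·0 = 0.
If it is in locker 3 (prior 1/3): locker 1 is available but not opened, probability 5/7; weight (1/3)·(5/7) = 5/21.
The weights sum to 4/7.
So P(the prize voucher in locker 3 | the attendant opened locker 2) = (5/21) / (4/7) = 5/12.

5/12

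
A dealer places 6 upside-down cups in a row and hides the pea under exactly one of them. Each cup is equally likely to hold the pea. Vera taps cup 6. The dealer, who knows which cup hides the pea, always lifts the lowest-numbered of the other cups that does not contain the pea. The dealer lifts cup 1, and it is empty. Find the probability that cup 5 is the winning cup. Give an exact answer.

Consider each possible location of the pea in turn.
If it is under cup 1 (prior 1/6): the dealer opened cup 1, so this case is ruled out; weight (1/6)·0 = 0.
If it is under any of cups 2, 3, 4, 5, and 6 (prior 1/6 each): cup 1 is the lowest-numbered option available, probability 1; weight (1/6)·1 = 1/6 each.
The weights sum to 5/6.
So P(the pea under cup 5 | the dealer opened cup 1) = (1/6) / (5/6) = 1/5.

1/5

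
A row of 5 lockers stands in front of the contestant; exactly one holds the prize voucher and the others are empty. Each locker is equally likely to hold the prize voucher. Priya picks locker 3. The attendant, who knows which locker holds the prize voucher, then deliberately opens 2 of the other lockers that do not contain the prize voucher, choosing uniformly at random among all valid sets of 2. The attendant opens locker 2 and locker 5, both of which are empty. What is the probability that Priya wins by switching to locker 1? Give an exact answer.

2/5

Consider each possible location of the prize voucher in turn.
If it is in either of lockers 1 and 4 (prior 1/5 each): the attendant has 3 equally likely choices, so probability 1/3; weight (1/5)·(1/3) = 1/15 each.
If it is in either of lockers 2 and 5 (prior 1/5 each): that locker was opened and seen not to hold the prize — ruled out; weight (1/5)·0 = 0 each.
If it is in locker 3 (prior 1/5): the attendant has 6 equally likely choices, so probability 1/6; weight (1/5)·(1/6) = 1/30.
The weights sum to 1/6.
So P(the prize voucher in locker 1 | the attendant opened locker 2 and locker 5) = (1/15) / (1/6) = 2/5.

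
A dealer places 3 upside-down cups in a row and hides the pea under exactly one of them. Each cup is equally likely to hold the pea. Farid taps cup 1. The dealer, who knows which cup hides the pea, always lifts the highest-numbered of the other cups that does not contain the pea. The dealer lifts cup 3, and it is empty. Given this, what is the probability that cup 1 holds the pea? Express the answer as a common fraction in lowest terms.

1/2

Condition on the true location of the pea.
If it is under either of cups 1 and 2 (prior 1/3 each): cup 3 is the highest-numbered option available, probability 1; weight (1/3)·1 = 1/3 each.
If it is under cup 3 (prior 1/3): the dealer opened cup 3, so this case is ruled out; weight (1/3)·0 = 0.
The weights sum to 2/3.
So P(the pea under cup 1 | the dealer opened cup 3) = (1/3) / (2/3) = 1/2.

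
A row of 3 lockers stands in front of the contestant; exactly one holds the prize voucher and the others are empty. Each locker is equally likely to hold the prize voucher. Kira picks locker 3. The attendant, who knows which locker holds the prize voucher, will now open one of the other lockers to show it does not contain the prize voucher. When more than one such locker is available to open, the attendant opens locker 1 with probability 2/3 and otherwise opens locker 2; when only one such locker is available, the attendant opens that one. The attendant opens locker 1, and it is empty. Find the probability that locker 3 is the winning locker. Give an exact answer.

Apply Bayes' rule, conditioning on where the prize voucher actually is.
If it is in locker 1 (prior 1/3): the attendant opened locker 1, so this case is ruled out; weight (1/3)·0 = 0.
If it is in locker 2 (prior 1/3): only locker 1 is available, probability 1; weight (1/3)·1 = 1/3.
If it is in locker 3 (prior 1/3): locker 1 is available, opened with probability 2/3; weight (1/3)·(2/3) = 2/9.
The weights sum to 5/9.
So P(the prize voucher in locker 3 | the attendant opened locker 1) = (2/9) / (5/9) = 2/5.

2/5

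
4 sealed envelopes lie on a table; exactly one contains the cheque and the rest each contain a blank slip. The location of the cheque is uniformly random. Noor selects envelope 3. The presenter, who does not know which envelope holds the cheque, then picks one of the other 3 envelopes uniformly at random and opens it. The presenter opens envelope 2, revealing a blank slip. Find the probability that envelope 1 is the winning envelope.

Consider each possible location of the cheque in turn.
If it is in any of envelopes 1, 3, and 4 (prior 1/4 each): the presenter picks envelope 2 with probability 1/3 regardless, and it is not the prize; weight (1/4)·(1/3) = 1/12 each.
If it is in envelope 2 (prior 1/4): the presenter opened envelope 2, so this case is ruled out; weight (1/4)·0 = 0.
The weights sum to 1/4.
So P(the cheque in envelope 1 | the presenter opened envelope 2) = (1/12) / (1/4) = 1/3.

1/3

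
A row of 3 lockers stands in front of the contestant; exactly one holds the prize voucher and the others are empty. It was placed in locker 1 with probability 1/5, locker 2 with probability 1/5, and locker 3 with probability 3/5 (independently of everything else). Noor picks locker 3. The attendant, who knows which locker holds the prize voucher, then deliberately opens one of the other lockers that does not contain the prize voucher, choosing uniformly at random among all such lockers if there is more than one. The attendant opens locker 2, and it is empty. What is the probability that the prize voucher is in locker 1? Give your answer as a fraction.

2/5

Apply Bayes' rule, conditioning on where the prize voucher actually is.
If it is in locker 1 (prior 1/5): the attendant has no choice, probability 1; weight (1/5)·1 = 1/5.
If it is in locker 2 (prior 1/5): the attendant opened locker 2, so this case is ruled out; weight (1/5)·0 = 0.
If it is in locker 3 (prior 3/5): the attendant has 2 equally likely choices, so probability 1/2; weight (3/5)·(1/2) = 3/10.
The weights sum to 1/2.
So P(the prize voucher in locker 1 | the attendant opened locker 2) = (1/5) / (1/2) = 2/5.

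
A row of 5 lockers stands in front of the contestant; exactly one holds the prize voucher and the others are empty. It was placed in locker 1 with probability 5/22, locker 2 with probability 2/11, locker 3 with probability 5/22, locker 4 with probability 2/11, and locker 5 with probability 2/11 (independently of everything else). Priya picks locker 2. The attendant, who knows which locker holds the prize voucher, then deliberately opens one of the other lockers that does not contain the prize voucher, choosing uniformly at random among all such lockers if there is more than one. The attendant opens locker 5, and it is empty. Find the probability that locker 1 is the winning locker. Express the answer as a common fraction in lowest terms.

5/17

Apply Bayes' rule, conditioning on where the prize voucher actually is.
If it is in either of lockers 1 and 3 (prior 5/22 each): the attendant has 3 equally likely choices, so probability 1/3; weight (5/22)·(1/3) = 5/66 each.
If it is in locker 2 (prior 2/11): the attendant has 4 equally likely choices, so probability 1/4; weight (2/11)·(1/4) = 1/22.
If it is in locker 4 (prior 2/11): the attendant has 3 equally likely choices, so probability 1/3; weight (2/11)·(1/3) = 2/33.
If it is in locker 5 (prior 2/11): the attendant opened locker 5, so this case is ruled out; weight (2/11)·0 = 0.
The weights sum to 17/66.
So P(the prize voucher in locker 1 | the attendant opened locker 5) = (5/66) / (17/66) = 5/17.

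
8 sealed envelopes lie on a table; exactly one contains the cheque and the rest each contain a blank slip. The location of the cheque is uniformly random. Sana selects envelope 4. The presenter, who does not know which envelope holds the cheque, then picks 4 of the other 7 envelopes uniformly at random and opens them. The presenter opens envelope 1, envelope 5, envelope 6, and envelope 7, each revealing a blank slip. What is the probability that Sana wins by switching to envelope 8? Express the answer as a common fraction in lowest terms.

1/4

Apply Bayes' rule, conditioning on where the cheque actually is.
If it is in any of envelopes 1, 5, 6, and 7 (prior 1/8 each): that envelope was opened and seen not to hold the prize — ruled out; weight (1/8)·0 = 0 each.
If it is in any of envelopes 2, 3, 4, and 8 (prior 1/8 each): the presenter picks exactly this set with probability 1/35 regardless, and none is the prize; weight (1/8)·(1/35) = 1/280 each.
The weights sum to 1/70.
So P(the cheque in envelope 8 | the presenter opened envelope 1, envelope 5, envelope 6, and envelope 7) = (1/280) / (1/70) = 1/4.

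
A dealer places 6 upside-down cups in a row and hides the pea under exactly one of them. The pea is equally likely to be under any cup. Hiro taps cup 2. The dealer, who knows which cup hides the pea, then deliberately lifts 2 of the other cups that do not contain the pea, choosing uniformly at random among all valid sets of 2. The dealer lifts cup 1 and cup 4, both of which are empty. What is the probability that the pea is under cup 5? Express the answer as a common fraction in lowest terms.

Consider each possible location of the pea in turn.
If it is under either of cups 1 and 4 (prior 1/6 each): that cup was opened and seen not to hold the prize — ruled out; weight (1/6)·0 = 0 each.
If it is under cup 2 (prior 1/6): the dealer has 10 equally likely choices, so probability 1/10; weight (1/6)·(1/10) = 1/60.
If it is under any of cups 3, 5, and 6 (prior 1/6 each): the dealer has 6 equally likely choices, so probability 1/6; weight (1/6)·(1/6) = 1/36 each.
The weights sum to 1/10.
So P(the pea under cup 5 | the dealer opened cup 1 and cup 4) = (1/36) / (1/10) = 5/18.

5/18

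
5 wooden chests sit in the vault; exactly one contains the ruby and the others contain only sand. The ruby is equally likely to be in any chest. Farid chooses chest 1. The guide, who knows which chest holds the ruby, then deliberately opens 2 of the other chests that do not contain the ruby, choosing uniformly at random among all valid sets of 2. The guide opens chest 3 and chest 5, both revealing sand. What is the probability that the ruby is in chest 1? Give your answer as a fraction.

1/5

Apply Bayes' rule, conditioning on where the ruby actually is.
If it is in chest 1 (prior 1/5): the guide has 6 equally likely choices, so probability 1/6; weight (1/5)·(1/6) = 1/30.
If it is in either of chests 2 and 4 (prior 1/5 each): the guide has 3 equally likely choices, so probability 1/3; weight (1/5)·(1/3) = 1/15 each.
If it is in either of chests 3 and 5 (prior 1/5 each): that chest was opened and seen not to hold the prize — ruled out; weight (1/5)·0 = 0 each.
The weights sum to 1/6.
So P(the ruby in chest 1 | the guide opened chest 3 and chest 5) = (1/30) / (1/6) = 1/5.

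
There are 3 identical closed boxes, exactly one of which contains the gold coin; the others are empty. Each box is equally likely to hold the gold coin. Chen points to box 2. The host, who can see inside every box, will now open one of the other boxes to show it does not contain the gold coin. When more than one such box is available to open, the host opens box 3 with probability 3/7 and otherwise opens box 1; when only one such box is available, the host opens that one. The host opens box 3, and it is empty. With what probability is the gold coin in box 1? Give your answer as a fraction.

Condition on the true location of the gold coin.
If it is in box 1 (prior 1/3): only box 3 is available, probability 1; weight (1/3)·1 = 1/3.
If it is in box 2 (prior 1/3): box 3 is available, opened with probability 3/7; weight (1/3)·(3/7) = 1/7.
If it is in box 3 (prior 1/3): the host opened box 3, so this case is ruled out; weight (1/3)·0 = 0.
The weights sum to 10/21.
So P(the gold coin in box 1 | the host opened box 3) = (1/3) / (10/21) = 7/10.

7/10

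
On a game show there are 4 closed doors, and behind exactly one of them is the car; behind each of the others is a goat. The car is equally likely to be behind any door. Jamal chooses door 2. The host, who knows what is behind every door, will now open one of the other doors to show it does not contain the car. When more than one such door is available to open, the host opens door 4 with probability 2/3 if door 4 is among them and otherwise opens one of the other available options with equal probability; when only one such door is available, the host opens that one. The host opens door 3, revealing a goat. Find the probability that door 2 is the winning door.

Apply Bayes' rule, conditioning on where the car actually is.
If it is behind door 1 (prior 1/4): door 4 is available but not opened, probability 1/3; weight (1/4)·(1/3) = 1/12.
If it is behind door 2 (prior 1/4): door 4 is available but not opened; door 3 gets probability (1 − 2/3)/2 = 1/6; weight (1/4)·(1/6) = 1/24.
If it is behind door 3 (prior 1/4): the host opened door 3, so this case is ruled out; weight (1/4)·0 = 0.
If it is behind door 4 (prior 1/4): door 4 holds the prize so is unavailable; the host chooses uniformly among the 2 others, probability 1/2; weight (1/4)·(1/2) = 1/8.
The weights sum to 1/4.
So P(the car behind door 2 | the host opened door 3) = (1/24) / (1/4) = 1/6.

1/6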